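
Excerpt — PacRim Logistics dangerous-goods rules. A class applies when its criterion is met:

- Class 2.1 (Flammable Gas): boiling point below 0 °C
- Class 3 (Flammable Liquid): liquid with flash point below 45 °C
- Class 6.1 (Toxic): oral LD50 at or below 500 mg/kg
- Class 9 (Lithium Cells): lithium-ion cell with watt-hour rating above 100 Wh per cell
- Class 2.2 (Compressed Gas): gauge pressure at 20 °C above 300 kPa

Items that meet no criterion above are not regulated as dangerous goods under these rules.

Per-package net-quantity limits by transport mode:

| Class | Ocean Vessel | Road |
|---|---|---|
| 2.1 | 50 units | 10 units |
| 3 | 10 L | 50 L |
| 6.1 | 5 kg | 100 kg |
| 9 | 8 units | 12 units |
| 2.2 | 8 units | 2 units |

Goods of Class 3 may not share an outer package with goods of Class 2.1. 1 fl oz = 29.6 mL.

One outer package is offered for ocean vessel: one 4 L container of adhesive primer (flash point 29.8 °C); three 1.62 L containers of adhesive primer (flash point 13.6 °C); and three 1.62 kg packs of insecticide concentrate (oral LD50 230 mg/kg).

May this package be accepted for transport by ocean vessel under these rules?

Yes

The adhesive primer has flash point 29.8 °C, which is < 45 °C, so it is Class 3 (Flammable Liquid).
With flash point 13.6 °C (< 45 °C), the adhesive primer falls in Class 3.
With oral LD50 230 mg/kg (≤ 500 mg/kg), the insecticide concentrate falls in Class 6.1.
Class 3 net quantity: 4 L + (three 1.62 L containers = 4.86 L) = 8.86 L.
8.86 L is within the ocean vessel limit of 10 L for Class 3.
Class 6.1 quantity: three 1.62 kg packs = 4.86 kg.
4.86 kg is within the ocean vessel limit of 5 kg for Class 6.1.
The segregation rule (Class 3 with Class 2.1) does not apply to Class 3 with Class 6.1.
Every hazard class is within its ocean vessel limit and no segregation rule is violated.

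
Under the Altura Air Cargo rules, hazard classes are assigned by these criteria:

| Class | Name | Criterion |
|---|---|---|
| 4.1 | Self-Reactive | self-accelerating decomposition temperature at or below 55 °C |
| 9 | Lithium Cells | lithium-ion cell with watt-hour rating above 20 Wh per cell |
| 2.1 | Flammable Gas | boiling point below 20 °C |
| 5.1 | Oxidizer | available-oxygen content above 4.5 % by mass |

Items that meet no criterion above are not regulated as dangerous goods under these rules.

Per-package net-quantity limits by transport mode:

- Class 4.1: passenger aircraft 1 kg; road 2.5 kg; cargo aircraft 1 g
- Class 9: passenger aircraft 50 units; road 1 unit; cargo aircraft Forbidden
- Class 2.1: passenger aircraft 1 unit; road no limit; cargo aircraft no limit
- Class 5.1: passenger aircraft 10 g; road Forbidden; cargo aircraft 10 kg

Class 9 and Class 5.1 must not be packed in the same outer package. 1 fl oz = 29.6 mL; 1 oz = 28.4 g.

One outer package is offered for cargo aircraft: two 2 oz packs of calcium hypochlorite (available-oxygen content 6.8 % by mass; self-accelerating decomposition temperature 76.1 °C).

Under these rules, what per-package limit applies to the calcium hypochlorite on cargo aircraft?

10 kg

The calcium hypochlorite has available-oxygen content 6.8 % by mass, which is > 4.5 % by mass, so it is Class 5.1 (Oxidizer).
The cargo aircraft limit for Class 5.1 is 10 kg.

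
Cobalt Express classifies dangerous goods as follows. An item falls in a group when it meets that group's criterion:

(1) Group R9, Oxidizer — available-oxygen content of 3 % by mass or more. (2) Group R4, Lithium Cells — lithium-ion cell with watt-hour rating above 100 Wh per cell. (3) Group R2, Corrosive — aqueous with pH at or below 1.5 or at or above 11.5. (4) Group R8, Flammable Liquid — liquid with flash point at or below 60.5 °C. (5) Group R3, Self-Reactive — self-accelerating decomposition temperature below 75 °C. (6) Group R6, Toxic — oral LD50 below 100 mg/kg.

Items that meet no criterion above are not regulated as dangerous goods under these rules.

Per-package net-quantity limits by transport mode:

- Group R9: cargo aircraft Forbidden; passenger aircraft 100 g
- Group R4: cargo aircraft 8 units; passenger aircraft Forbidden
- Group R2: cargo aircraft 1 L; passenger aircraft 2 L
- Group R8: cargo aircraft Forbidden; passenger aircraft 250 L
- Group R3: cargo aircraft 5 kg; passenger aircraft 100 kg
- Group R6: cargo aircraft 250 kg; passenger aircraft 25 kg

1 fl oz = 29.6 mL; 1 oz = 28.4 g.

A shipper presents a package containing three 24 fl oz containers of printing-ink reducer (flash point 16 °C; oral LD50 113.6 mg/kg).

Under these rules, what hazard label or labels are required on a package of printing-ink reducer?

With flash point 16 °C (≤ 60.5 °C), the printing-ink reducer falls in Group R8.
Only the Group R8 label is required.

Group R8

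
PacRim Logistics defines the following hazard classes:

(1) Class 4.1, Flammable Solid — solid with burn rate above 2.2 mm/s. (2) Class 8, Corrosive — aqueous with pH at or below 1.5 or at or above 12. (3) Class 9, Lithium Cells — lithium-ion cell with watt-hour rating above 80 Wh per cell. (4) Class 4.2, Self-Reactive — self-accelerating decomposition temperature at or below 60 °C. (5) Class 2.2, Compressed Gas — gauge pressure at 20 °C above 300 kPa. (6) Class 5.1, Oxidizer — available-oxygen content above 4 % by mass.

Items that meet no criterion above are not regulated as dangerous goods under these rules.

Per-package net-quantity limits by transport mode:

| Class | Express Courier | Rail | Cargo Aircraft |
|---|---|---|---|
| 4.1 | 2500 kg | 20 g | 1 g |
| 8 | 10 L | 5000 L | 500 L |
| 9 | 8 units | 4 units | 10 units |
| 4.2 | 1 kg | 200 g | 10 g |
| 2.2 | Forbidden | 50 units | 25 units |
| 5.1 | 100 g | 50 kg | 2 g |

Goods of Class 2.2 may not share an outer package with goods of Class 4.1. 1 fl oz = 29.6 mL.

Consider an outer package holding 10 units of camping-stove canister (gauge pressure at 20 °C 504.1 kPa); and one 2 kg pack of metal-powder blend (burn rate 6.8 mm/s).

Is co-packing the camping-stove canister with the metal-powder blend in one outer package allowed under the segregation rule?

Camping-stove canister: gauge pressure at 20 °C 504.1 kPa > 300 kPa → Class 2.2 (Compressed Gas).
The metal-powder blend has burn rate 6.8 mm/s, which is > 2.2 mm/s, so it is Class 4.1 (Flammable Solid).
Class 2.2 and Class 4.1 may not share an outer package.

No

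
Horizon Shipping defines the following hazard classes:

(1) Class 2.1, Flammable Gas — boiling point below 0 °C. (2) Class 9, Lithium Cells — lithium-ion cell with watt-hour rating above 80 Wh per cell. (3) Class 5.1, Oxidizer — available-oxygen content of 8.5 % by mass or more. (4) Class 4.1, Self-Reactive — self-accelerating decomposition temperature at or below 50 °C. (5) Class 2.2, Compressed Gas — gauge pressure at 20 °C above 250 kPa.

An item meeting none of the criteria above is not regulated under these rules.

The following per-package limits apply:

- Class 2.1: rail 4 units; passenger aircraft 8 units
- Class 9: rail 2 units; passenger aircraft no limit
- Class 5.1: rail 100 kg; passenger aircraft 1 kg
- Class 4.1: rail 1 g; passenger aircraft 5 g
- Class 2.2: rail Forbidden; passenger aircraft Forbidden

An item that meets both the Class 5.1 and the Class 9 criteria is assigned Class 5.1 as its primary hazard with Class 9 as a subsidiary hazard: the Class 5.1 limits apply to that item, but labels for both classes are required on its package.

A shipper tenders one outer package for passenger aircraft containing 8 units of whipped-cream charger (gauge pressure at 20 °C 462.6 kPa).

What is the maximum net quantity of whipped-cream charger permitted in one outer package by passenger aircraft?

Forbidden

Gauge pressure at 20 °C 462.6 kPa meets the Class 2.2 criterion (Compressed Gas), so the whipped-cream charger is Class 2.2.
The passenger aircraft limit for Class 2.2 is Forbidden.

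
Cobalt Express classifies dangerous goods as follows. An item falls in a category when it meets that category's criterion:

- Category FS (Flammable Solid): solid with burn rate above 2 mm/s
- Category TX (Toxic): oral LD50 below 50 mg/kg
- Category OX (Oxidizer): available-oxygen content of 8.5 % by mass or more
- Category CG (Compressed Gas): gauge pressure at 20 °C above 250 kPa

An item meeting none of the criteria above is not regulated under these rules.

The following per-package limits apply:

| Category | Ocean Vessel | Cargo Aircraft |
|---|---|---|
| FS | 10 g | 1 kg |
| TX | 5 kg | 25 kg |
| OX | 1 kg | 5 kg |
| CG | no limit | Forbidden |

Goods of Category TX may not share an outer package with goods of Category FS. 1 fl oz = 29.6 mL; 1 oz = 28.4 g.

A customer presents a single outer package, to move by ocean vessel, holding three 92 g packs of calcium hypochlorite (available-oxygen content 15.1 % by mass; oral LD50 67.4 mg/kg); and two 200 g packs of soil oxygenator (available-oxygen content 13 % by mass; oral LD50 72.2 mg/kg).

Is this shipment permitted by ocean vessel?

Yes

The calcium hypochlorite has available-oxygen content 15.1 % by mass, which is ≥ 8.5 % by mass, so it is Category OX (Oxidizer).
Available-oxygen content 13 % by mass meets the Category OX criterion (Oxidizer), so the soil oxygenator is Category OX.
Category OX net quantity: (three 92 g packs = 276 g) + (two 200 g packs = 400 g) = 676 g.
That is within the Category OX ocean vessel limit of 1 kg.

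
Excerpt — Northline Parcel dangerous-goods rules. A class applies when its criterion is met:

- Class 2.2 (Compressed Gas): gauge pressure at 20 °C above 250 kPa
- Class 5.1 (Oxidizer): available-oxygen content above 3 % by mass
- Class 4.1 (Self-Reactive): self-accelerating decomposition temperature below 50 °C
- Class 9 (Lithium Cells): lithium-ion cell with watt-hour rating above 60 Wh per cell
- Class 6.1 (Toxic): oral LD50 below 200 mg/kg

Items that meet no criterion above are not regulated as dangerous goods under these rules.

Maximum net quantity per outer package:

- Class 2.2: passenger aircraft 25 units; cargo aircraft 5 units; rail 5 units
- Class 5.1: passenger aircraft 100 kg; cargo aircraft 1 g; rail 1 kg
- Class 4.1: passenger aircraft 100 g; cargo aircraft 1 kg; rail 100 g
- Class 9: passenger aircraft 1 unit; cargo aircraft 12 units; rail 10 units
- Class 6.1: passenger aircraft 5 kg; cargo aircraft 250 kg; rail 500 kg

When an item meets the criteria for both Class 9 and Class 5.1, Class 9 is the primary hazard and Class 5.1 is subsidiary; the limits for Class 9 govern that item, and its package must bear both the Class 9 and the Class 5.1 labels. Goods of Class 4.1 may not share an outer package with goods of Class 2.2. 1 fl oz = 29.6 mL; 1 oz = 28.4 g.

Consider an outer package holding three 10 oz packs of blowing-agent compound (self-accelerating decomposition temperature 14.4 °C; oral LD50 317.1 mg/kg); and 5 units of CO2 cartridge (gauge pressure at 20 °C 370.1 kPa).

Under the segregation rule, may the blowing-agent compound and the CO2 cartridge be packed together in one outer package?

The blowing-agent compound has self-accelerating decomposition temperature 14.4 °C, which is < 50 °C, so it is Class 4.1 (Self-Reactive).
With gauge pressure at 20 °C 370.1 kPa (> 250 kPa), the CO2 cartridge falls in Class 2.2.
Class 4.1 and Class 2.2 may not share an outer package.

No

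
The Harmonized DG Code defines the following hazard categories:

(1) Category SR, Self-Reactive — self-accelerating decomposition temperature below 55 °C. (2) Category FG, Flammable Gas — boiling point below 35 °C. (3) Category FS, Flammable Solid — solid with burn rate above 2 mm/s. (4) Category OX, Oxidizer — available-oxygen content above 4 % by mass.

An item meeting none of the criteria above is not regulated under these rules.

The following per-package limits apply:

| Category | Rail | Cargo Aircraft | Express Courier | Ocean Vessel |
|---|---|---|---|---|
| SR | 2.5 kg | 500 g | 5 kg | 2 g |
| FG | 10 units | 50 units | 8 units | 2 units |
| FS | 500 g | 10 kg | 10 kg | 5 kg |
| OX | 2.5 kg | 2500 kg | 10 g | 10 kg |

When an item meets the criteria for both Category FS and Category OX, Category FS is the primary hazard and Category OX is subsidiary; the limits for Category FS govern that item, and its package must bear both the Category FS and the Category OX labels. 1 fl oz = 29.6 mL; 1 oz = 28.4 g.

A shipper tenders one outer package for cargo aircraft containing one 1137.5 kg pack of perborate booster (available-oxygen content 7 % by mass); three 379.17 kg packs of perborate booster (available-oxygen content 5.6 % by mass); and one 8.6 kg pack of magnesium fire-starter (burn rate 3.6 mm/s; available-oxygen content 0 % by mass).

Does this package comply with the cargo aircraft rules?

Yes

Perborate booster: available-oxygen content 7 % by mass > 4 % by mass → Category OX (Oxidizer).
Perborate booster: available-oxygen content 5.6 % by mass > 4 % by mass → Category OX (Oxidizer).
Burn rate 3.6 mm/s meets the Category FS criterion (Flammable Solid), so the magnesium fire-starter is Category FS.
Category OX net quantity: 1137.5 kg + (three 379.17 kg packs = 1137.51 kg) = 2275.01 kg.
That is within the Category OX cargo aircraft limit of 2500 kg.
Category FS quantity: 8.6 kg.
8.6 kg ≤ 10 kg (cargo aircraft limit, Category FS) — within limit.
Every hazard category is within its cargo aircraft limit and no segregation rule is violated.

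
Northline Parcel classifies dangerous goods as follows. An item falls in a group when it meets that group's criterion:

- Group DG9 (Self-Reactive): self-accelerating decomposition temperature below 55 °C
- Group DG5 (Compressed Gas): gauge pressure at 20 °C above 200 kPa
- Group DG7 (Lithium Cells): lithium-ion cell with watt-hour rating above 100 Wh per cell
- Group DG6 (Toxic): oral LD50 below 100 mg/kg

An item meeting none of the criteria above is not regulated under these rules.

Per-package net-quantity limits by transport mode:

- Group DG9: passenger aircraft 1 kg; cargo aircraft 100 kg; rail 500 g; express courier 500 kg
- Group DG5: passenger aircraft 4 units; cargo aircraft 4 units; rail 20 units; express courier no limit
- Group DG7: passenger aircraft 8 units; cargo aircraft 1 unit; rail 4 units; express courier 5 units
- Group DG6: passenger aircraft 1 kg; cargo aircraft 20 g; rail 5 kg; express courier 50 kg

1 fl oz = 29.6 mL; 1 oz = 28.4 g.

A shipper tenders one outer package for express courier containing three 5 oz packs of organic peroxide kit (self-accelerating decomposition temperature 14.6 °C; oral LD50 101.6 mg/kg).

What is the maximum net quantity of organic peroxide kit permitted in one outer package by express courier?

500 kg

Organic peroxide kit: self-accelerating decomposition temperature 14.6 °C < 55 °C → Group DG9 (Self-Reactive).
The express courier limit for Group DG9 is 500 kg.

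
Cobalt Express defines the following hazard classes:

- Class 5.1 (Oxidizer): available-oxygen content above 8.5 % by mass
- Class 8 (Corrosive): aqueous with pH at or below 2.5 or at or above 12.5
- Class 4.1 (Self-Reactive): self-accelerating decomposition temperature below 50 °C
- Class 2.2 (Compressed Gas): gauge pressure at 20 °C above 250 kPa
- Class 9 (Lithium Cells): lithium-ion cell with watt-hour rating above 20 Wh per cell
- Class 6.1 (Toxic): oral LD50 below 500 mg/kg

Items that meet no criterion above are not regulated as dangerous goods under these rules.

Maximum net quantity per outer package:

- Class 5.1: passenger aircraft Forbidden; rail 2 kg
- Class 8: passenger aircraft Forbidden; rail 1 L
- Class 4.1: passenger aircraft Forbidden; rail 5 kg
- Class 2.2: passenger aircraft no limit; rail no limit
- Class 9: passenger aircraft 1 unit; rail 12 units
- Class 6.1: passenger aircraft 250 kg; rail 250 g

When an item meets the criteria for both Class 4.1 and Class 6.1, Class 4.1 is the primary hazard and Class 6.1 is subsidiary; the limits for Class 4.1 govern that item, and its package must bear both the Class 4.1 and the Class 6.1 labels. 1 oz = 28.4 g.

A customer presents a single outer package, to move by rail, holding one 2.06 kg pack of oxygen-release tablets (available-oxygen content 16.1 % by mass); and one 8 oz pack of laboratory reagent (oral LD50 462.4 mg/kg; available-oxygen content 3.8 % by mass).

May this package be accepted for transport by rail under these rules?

No

Available-oxygen content 16.1 % by mass meets the Class 5.1 criterion (Oxidizer), so the oxygen-release tablets are Class 5.1.
Oral LD50 462.4 mg/kg meets the Class 6.1 criterion (Toxic), so the laboratory reagent is Class 6.1.
Class 5.1 quantity: 2.06 kg.
2.06 kg > 2 kg (rail limit, Class 5.1) — over the limit.
Class 6.1 quantity: one 8 oz pack = 227.2 g.
227.2 g is within the rail limit of 250 g for Class 6.1.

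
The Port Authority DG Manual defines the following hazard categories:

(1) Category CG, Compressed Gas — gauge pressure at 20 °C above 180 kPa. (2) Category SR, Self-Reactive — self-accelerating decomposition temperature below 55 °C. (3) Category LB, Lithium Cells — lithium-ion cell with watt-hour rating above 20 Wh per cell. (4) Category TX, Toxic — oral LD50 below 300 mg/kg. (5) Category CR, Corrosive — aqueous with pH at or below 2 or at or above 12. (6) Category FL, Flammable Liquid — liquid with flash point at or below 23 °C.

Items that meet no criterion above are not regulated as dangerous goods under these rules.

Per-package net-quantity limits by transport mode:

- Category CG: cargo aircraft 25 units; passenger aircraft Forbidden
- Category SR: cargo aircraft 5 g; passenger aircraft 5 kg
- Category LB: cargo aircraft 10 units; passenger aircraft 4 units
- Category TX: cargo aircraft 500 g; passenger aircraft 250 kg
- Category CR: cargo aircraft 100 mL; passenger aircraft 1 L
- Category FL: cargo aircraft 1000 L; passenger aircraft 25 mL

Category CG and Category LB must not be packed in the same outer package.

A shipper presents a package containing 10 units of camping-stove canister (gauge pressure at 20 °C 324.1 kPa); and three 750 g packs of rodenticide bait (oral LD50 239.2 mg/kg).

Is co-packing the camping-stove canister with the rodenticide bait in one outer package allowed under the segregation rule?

The camping-stove canister has gauge pressure at 20 °C 324.1 kPa, which is > 180 kPa, so it is Category CG (Compressed Gas).
The rodenticide bait has oral LD50 239.2 mg/kg, which is < 300 mg/kg, so it is Category TX (Toxic).
No segregation rule bars Category CG with Category TX.

Yes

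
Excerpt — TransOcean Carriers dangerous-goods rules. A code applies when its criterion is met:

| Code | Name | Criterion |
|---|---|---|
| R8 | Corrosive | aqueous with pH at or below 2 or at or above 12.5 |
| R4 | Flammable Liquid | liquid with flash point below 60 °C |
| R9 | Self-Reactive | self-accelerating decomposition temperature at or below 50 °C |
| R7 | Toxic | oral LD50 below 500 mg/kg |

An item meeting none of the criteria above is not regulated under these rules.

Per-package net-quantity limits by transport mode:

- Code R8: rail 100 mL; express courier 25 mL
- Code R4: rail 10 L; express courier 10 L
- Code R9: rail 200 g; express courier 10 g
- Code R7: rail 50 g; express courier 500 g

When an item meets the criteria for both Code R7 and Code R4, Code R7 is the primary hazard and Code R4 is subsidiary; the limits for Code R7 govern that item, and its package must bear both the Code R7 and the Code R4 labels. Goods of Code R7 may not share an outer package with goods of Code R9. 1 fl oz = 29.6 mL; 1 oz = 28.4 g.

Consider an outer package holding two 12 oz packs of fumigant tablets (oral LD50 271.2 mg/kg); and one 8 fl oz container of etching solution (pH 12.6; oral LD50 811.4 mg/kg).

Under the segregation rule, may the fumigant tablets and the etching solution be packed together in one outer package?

The fumigant tablets have oral LD50 271.2 mg/kg, which is < 500 mg/kg, so they are Code R7 (Toxic).
The etching solution has pH 12.6, which is ≥ 12.5, so it is Code R8 (Corrosive).
No segregation rule bars Code R7 with Code R8.

Yes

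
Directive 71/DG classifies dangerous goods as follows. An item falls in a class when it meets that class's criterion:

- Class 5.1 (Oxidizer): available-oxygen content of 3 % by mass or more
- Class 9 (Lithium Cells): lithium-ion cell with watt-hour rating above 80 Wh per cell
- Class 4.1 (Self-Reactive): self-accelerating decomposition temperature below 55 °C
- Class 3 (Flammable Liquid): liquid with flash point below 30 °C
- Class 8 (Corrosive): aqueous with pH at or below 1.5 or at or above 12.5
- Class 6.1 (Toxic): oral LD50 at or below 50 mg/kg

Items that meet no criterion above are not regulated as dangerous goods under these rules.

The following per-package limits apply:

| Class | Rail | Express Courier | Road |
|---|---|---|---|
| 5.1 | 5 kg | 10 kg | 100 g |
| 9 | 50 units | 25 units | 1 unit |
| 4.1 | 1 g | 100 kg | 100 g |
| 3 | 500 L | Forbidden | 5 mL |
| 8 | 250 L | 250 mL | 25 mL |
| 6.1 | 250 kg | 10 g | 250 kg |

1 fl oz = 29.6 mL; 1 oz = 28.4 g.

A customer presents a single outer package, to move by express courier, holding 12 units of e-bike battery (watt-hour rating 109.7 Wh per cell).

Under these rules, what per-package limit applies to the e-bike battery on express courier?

25 units

Watt-hour rating 109.7 Wh per cell meets the Class 9 criterion (Lithium Cells), so the e-bike battery is Class 9.
The express courier limit for Class 9 is 25 units.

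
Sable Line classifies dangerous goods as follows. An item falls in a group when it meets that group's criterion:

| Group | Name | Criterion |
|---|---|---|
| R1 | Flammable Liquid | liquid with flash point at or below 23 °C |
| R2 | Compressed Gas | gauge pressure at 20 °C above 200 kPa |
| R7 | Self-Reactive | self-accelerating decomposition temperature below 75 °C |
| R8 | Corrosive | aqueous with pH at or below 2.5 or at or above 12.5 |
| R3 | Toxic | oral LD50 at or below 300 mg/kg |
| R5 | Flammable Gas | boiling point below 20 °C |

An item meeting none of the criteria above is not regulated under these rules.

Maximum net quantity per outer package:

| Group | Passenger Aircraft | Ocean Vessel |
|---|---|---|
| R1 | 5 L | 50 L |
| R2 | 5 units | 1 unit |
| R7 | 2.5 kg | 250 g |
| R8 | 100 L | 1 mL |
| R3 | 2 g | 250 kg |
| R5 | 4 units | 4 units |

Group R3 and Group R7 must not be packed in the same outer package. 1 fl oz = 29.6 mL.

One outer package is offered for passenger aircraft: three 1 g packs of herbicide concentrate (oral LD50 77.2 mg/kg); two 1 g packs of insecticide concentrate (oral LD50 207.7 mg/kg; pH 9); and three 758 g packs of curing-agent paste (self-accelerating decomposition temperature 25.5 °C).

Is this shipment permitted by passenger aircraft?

No

Herbicide concentrate: oral LD50 77.2 mg/kg ≤ 300 mg/kg → Group R3 (Toxic).
The insecticide concentrate has oral LD50 207.7 mg/kg, which is ≤ 300 mg/kg, so it is Group R3 (Toxic).
Self-accelerating decomposition temperature 25.5 °C meets the Group R7 criterion (Self-Reactive), so the curing-agent paste is Group R7.
Total Group R3: (three 1 g packs = 3 g) + (two 1 g packs = 2 g) = 5 g.
That exceeds the Group R3 passenger aircraft limit of 2 g.
Group R7 quantity: three 758 g packs = 2.274 kg.
2.274 kg is within the passenger aircraft limit of 2.5 kg for Group R7.
Group R3 and Group R7 may not share an outer package.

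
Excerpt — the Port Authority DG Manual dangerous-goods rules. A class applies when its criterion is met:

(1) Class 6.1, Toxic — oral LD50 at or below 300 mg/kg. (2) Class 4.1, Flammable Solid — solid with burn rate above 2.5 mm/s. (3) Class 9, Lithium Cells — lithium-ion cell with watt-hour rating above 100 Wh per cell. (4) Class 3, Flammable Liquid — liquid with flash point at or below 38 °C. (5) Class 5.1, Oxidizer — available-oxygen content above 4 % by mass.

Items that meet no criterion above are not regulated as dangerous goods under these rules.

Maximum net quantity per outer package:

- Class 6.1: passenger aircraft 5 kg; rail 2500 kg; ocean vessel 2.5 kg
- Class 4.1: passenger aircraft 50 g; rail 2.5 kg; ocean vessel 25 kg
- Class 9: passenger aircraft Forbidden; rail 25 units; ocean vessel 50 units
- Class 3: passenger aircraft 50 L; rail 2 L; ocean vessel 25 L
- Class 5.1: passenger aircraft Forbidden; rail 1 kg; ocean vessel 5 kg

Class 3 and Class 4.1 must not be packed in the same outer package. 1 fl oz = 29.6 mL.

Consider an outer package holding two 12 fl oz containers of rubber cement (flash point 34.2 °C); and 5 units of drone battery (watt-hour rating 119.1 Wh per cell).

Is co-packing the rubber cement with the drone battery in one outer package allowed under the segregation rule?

Rubber cement: flash point 34.2 °C ≤ 38 °C → Class 3 (Flammable Liquid).
With watt-hour rating 119.1 Wh per cell (> 100 Wh per cell), the drone battery falls in Class 9.
No segregation rule bars Class 3 with Class 9.

Yes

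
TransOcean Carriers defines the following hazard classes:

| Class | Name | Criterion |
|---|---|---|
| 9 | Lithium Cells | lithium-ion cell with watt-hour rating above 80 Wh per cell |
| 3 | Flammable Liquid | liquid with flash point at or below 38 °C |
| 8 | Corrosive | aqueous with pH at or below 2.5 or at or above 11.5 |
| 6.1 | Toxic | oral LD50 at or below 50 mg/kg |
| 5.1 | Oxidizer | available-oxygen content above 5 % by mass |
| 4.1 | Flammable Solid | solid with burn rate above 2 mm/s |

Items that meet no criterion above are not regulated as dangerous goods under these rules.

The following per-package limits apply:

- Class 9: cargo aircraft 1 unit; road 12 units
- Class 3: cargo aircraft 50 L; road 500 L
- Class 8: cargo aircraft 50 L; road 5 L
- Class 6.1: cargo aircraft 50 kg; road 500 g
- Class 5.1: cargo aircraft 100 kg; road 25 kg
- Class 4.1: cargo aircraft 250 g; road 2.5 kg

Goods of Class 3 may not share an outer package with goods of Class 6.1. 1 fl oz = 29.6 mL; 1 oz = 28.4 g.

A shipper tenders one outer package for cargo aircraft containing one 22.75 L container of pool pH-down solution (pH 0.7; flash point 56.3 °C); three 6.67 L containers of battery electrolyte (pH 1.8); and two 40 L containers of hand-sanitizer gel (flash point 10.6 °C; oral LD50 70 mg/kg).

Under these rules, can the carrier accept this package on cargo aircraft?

The pool pH-down solution has pH 0.7, which is ≤ 2.5, so it is Class 8 (Corrosive).
Battery electrolyte: pH 1.8 ≤ 2.5 → Class 8 (Corrosive).
Hand-sanitizer gel: flash point 10.6 °C ≤ 38 °C → Class 3 (Flammable Liquid).
Class 8 net quantity: 22.75 L + (three 6.67 L containers = 20.01 L) = 42.76 L.
That is within the Class 8 cargo aircraft limit of 50 L.
Class 3 quantity: two 40 L containers = 80 L.
That exceeds the Class 3 cargo aircraft limit of 50 L.
The segregation rule (Class 3 with Class 6.1) does not apply to Class 8 with Class 3.

No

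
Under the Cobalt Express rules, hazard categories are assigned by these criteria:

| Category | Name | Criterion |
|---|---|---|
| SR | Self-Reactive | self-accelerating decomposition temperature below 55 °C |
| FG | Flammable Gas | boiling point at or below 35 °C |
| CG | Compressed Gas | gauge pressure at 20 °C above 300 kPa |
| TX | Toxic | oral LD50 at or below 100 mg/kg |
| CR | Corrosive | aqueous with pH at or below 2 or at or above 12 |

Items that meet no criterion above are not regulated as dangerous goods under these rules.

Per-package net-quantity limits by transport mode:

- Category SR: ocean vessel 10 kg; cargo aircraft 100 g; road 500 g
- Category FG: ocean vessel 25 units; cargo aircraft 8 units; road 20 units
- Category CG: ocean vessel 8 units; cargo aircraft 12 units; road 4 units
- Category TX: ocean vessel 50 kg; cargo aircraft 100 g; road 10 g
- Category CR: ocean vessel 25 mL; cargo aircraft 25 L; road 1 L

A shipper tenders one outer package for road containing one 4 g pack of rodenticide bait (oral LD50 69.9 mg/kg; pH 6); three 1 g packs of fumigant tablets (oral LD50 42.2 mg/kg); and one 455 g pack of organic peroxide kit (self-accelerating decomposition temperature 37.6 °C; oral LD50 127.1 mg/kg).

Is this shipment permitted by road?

Rodenticide bait: oral LD50 69.9 mg/kg ≤ 100 mg/kg → Category TX (Toxic).
The fumigant tablets have oral LD50 42.2 mg/kg, which is ≤ 100 mg/kg, so they are Category TX (Toxic).
With self-accelerating decomposition temperature 37.6 °C (< 55 °C), the organic peroxide kit falls in Category SR.
Category TX net quantity: 4 g + (three 1 g packs = 3 g) = 7 g.
7 g ≤ 10 g (road limit, Category TX) — within limit.
Category SR quantity: 455 g.
455 g is within the road limit of 500 g for Category SR.
Every hazard category is within its road limit and no segregation rule is violated.

Yes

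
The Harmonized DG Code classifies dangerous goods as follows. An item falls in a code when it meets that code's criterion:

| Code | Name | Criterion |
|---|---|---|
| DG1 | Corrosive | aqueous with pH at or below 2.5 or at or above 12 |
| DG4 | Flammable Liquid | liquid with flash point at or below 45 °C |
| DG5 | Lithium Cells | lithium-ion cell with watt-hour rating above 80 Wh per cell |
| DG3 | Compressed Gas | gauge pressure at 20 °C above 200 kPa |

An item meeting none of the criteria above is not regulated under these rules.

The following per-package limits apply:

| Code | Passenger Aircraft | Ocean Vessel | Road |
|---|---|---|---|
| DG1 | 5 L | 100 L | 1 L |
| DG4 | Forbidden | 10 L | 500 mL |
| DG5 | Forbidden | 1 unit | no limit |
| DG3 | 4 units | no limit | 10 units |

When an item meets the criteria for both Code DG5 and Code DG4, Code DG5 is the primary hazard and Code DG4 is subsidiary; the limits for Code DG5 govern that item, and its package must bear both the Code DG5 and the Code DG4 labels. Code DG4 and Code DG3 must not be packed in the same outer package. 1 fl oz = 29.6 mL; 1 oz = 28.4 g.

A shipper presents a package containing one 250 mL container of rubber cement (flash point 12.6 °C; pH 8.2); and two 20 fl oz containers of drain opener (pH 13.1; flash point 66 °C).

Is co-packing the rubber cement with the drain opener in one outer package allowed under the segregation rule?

Yes

The rubber cement has flash point 12.6 °C, which is ≤ 45 °C, so it is Code DG4 (Flammable Liquid).
pH 13.1 meets the Code DG1 criterion (Corrosive), so the drain opener is Code DG1.
No segregation rule bars Code DG4 with Code DG1.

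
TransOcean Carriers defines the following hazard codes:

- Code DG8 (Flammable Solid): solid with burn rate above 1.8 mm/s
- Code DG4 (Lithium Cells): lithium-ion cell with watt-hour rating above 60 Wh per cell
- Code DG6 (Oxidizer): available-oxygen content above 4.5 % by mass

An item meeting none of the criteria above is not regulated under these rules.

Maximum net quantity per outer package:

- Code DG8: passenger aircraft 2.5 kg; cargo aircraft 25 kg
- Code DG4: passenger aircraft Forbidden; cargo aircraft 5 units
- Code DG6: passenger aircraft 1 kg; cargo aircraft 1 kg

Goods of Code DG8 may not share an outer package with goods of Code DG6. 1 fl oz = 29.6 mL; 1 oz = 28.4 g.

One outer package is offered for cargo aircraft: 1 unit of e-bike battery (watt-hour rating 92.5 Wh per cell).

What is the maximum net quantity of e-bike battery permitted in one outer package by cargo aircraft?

5 units

Watt-hour rating 92.5 Wh per cell meets the Code DG4 criterion (Lithium Cells), so the e-bike battery is Code DG4.
The cargo aircraft limit for Code DG4 is 5 units.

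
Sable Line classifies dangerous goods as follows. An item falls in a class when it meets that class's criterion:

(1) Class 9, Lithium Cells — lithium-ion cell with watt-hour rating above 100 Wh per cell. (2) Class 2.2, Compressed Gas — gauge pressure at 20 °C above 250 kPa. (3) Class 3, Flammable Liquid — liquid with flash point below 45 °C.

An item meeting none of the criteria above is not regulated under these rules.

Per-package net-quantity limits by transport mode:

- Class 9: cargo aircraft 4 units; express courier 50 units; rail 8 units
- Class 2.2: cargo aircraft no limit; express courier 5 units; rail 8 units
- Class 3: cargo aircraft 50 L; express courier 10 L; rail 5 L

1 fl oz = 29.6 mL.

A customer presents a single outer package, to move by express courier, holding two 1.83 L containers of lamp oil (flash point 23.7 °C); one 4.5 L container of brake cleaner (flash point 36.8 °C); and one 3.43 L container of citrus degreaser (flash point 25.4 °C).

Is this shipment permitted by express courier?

Lamp oil: flash point 23.7 °C < 45 °C → Class 3 (Flammable Liquid).
With flash point 36.8 °C (< 45 °C), the brake cleaner falls in Class 3.
With flash point 25.4 °C (< 45 °C), the citrus degreaser falls in Class 3.
Total Class 3: (two 1.83 L containers = 3.66 L) + 4.5 L + 3.43 L = 11.59 L.
That exceeds the Class 3 express courier limit of 10 L.

No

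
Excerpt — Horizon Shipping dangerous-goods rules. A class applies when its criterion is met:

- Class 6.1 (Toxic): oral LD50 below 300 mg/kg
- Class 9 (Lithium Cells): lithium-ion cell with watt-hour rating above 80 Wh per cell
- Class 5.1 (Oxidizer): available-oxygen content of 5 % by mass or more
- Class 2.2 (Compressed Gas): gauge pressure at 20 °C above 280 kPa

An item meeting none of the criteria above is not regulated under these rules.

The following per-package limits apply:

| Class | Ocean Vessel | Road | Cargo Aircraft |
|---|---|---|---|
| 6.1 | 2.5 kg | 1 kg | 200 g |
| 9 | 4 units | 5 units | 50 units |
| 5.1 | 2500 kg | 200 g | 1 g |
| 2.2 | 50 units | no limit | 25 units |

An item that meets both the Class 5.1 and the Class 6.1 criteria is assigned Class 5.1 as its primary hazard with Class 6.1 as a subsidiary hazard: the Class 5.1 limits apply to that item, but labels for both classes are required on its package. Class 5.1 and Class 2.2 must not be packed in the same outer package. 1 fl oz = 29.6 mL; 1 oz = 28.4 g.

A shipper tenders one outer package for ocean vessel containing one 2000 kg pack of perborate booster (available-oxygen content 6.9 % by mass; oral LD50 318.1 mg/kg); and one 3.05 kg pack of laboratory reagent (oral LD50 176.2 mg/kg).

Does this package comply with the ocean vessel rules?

No

Perborate booster: available-oxygen content 6.9 % by mass ≥ 5 % by mass → Class 5.1 (Oxidizer).
Oral LD50 176.2 mg/kg meets the Class 6.1 criterion (Toxic), so the laboratory reagent is Class 6.1.
Class 5.1 quantity: 2000 kg.
2000 kg is within the ocean vessel limit of 2500 kg for Class 5.1.
Class 6.1 quantity: 3.05 kg.
That exceeds the Class 6.1 ocean vessel limit of 2.5 kg.
The segregation rule (Class 5.1 with Class 2.2) does not apply to Class 5.1 with Class 6.1.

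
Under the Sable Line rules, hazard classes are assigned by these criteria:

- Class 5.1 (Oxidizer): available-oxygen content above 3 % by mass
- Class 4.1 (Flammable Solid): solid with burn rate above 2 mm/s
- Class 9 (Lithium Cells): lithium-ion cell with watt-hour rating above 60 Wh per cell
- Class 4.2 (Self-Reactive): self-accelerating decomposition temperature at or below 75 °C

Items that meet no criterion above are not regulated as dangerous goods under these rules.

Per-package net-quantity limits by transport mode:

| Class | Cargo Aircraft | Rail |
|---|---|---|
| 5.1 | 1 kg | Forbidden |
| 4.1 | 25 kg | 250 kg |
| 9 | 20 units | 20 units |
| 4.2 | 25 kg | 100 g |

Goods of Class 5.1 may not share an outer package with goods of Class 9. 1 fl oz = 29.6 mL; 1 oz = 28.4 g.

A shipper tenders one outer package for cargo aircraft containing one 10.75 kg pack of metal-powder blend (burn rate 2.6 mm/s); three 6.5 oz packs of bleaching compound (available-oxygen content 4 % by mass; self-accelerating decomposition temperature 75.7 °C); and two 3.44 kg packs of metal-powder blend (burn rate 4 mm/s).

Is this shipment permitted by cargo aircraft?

Yes

Burn rate 2.6 mm/s meets the Class 4.1 criterion (Flammable Solid), so the metal-powder blend is Class 4.1.
Available-oxygen content 4 % by mass meets the Class 5.1 criterion (Oxidizer), so the bleaching compound is Class 5.1.
Metal-powder blend: burn rate 4 mm/s > 2 mm/s → Class 4.1 (Flammable Solid).
Class 5.1 quantity: three 6.5 oz packs = 553.8 g.
553.8 g ≤ 1 kg (cargo aircraft limit, Class 5.1) — within limit.
Total Class 4.1: 10.75 kg + (two 3.44 kg packs = 6.88 kg) = 17.63 kg.
That is within the Class 4.1 cargo aircraft limit of 25 kg.
The segregation rule (Class 5.1 with Class 9) does not apply to Class 5.1 with Class 4.1.
Every hazard class is within its cargo aircraft limit and no segregation rule is violated.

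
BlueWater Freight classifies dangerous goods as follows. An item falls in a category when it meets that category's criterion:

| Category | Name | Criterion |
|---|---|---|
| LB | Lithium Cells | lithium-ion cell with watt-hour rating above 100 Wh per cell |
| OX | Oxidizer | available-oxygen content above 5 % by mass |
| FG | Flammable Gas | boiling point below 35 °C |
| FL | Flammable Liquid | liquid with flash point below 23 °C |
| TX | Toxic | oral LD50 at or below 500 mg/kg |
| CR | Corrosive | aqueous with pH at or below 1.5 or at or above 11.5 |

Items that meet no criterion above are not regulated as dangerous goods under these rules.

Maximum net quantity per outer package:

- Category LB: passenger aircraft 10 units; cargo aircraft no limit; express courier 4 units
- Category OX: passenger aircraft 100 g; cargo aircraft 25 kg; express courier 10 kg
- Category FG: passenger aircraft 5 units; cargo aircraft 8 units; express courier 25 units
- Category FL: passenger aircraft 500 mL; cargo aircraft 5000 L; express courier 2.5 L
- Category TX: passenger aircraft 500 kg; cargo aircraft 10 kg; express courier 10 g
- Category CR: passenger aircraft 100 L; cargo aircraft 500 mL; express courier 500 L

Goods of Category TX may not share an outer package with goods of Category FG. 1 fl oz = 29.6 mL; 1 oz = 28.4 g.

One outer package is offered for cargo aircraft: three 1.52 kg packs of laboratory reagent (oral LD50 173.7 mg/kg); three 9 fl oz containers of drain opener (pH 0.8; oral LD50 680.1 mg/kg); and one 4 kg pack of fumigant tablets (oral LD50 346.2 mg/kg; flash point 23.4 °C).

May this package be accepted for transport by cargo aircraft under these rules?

Laboratory reagent: oral LD50 173.7 mg/kg ≤ 500 mg/kg → Category TX (Toxic).
pH 0.8 meets the Category CR criterion (Corrosive), so the drain opener is Category CR.
Fumigant tablets: oral LD50 346.2 mg/kg ≤ 500 mg/kg → Category TX (Toxic).
Total Category TX: (three 1.52 kg packs = 4.56 kg) + 4 kg = 8.56 kg.
8.56 kg ≤ 10 kg (cargo aircraft limit, Category TX) — within limit.
Category CR quantity: three 9 fl oz containers = 799.2 mL.
That exceeds the Category CR cargo aircraft limit of 500 mL.
The segregation rule (Category TX with Category FG) does not apply to Category TX with Category CR.

No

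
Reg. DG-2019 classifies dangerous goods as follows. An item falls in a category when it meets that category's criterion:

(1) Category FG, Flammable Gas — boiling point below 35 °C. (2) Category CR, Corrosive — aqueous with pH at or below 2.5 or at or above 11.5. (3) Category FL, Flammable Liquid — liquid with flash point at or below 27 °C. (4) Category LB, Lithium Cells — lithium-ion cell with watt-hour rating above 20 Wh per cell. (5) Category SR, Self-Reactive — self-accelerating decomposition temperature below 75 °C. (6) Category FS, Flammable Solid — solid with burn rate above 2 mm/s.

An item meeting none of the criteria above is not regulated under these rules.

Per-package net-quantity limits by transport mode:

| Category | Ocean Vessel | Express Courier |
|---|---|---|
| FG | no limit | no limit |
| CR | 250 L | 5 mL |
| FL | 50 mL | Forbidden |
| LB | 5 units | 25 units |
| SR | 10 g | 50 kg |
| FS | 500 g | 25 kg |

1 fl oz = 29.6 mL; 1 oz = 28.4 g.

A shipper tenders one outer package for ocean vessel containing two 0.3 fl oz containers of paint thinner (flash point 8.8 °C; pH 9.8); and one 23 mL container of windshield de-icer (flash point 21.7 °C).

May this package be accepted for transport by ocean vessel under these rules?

Yes

Paint thinner: flash point 8.8 °C ≤ 27 °C → Category FL (Flammable Liquid).
The windshield de-icer has flash point 21.7 °C, which is ≤ 27 °C, so it is Category FL (Flammable Liquid).
Total Category FL: (two 0.3 fl oz containers = 17.76 mL) + 23 mL = 40.76 mL.
That is within the Category FL ocean vessel limit of 50 mL.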